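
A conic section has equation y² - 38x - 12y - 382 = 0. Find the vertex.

Only y is squared. Complete the square in y: (y - 6)² = 38(x + 11).
Vertex (-11, 6); 4p = 38 so p = 19/2. Opens right.

(-11, 6)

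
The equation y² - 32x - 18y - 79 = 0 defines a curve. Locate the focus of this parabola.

Only y is squared. Complete the square in y: (y - 9)² = 32(x + 5).
Vertex (-5, 9); 4p = 32 so p = 8. Opens right.
Focus is p units from the vertex along the axis: (h + p, k).

(3, 9)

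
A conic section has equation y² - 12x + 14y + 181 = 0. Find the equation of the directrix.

Only y is squared. Complete the square in y: (y + 7)² = 12(x - 11).
Vertex (11, -7); 4p = 12 so p = 3. Opens right.
Directrix is the vertical line x = h − p = 11 − (3) = 8.

x = 8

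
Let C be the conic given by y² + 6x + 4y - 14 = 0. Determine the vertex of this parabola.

(3, -2)

Only y is squared. Complete the square in y: (y + 2)² = -6(x - 3).
Vertex (3, -2); 4p = -6 so p = -3/2. Opens left.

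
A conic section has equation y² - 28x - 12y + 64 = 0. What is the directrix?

x = -6

Only y is squared. Complete the square in y: (y - 6)² = 28(x - 1).
Vertex (1, 6); 4p = 28 so p = 7. Opens right.
Directrix is the vertical line x = h − p = 1 − (7) = -6.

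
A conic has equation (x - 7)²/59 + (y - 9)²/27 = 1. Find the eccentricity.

Center (7, 9). The larger denominator 59 sits under the x-term, so the major axis is horizontal; a² = 59, b² = 27.
c² = a² - b² = 32, so c = 4√2.
e = c/a = 4√2/√59 = 4√118/59.

e = 4√118/59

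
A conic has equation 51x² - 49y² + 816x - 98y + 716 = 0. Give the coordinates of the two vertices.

Group: 51(x² + 16x) -49(y² + 2y) = -716
Complete the square: 51(x + 8)² -49(y + 1)² = -716 + 3264 - 49 = 2499
Dividing both sides by 2499: (x + 8)²/49 - (y + 1)²/51 = 1
Hyperbola, center (-8, -1), transverse axis horizontal; a² = 49, b² = 51.
a = 7. Vertices at (h ± a, k).

(-15, -1) and (-1, -1)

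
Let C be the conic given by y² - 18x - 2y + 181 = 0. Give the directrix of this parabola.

x = 11/2

Only y is squared. Complete the square in y: (y - 1)² = 18(x - 10).
Vertex (10, 1); 4p = 18 so p = 9/2. Opens right.
Directrix is the vertical line x = h − p = 10 − (9/2) = 11/2.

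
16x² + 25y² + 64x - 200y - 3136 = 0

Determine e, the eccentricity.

e = 3/5

Group: 16(x² + 4x) + 25(y² - 8y) = 3136
Completing the square gives 16(x + 2)² + 25(y - 4)² = 3136 + 64 + 400 = 3600.
Divide through by 3600 to get (x + 2)²/225 + (y - 4)²/144 = 1.
Ellipse, center (-2, 4), major axis horizontal; a² = 225, b² = 144.
c² = a² - b² = 81, so c = 9.
e = c/a = 9/15 = 3/5.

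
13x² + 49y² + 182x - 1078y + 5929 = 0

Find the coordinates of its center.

Collect terms: 13(x² + 14x) + 49(y² - 22y) = -5929
Complete the square: 13(x + 7)² + 49(y - 11)² = -5929 + 637 + 5929 = 637
Dividing both sides by 637: (x + 7)²/49 + (y - 11)²/13 = 1
Ellipse with center (-7, 11).

(-7, 11)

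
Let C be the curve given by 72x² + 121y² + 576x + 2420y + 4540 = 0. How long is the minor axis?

72(x² + 8x) + 121(y² + 20y) = -4540
Complete the square: 72(x + 4)² + 121(y + 10)² = -4540 + 1152 + 12100 = 8712
Dividing both sides by 8712: (x + 4)²/121 + (y + 10)²/72 = 1
Ellipse, center (-4, -10), major axis horizontal; a² = 121, b² = 72.
b² = 72 so b = 6√2; the minor axis has length 2b = 12√2.

12√2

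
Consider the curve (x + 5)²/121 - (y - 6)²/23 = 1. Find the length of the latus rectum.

46/11

Center (-5, 6). The positive term is the x-term, so the transverse axis is horizontal; a² = 121, b² = 23.
Latus rectum length = 2b²/a = 2·23/11 = 46/11.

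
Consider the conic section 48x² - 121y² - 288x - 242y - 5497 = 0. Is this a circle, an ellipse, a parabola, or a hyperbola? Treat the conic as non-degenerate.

No xy term. Coefficients of x² and y² are A = 48, C = -121.
A and C have opposite signs ⇒ hyperbola.

hyperbola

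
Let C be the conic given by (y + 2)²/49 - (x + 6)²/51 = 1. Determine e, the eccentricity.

e = 10/7

Center (-6, -2). The positive term is the y-term, so the transverse axis is vertical; a² = 49, b² = 51.
c² = a² + b² = 100, so c = 10.
e = c/a = 10/7.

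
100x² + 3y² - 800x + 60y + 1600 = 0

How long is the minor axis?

Rearranging, 100(x² - 8x) + 3(y² + 20y) = -1600.
Complete the square: 100(x - 4)² + 3(y + 10)² = -1600 + 1600 + 300 = 300
Divide through by 300 to get (x - 4)²/3 + (y + 10)²/100 = 1.
Ellipse, center (4, -10), major axis vertical; a² = 100, b² = 3.
b² = 3 so b = √3; the minor axis has length 2b = 2√3.

2√3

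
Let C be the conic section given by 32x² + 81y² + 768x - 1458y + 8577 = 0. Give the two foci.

(-19, 9) and (-5, 9)

Group: 32(x² + 24x) + 81(y² - 18y) = -8577
Completing the square gives 32(x + 12)² + 81(y - 9)² = -8577 + 4608 + 6561 = 2592.
Divide by 2592: (x + 12)²/81 + (y - 9)²/32 = 1
Ellipse, center (-12, 9), major axis horizontal; a² = 81, b² = 32.
c² = a² - b² = 81 - 32 = 49, so c = 7.
Foci lie on the horizontal axis through the center: (h ± c, k).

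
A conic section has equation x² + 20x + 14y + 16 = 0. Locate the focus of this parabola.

Only x is squared. Complete the square in x: (x + 10)² = -14(y - 6).
Vertex (-10, 6); 4p = -14 so p = -7/2. Opens down.
Focus is p units from the vertex along the axis: (h, k + p).

(-10, 5/2)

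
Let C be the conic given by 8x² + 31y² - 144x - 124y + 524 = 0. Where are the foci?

(9 - √23, 2) and (9 + √23, 2)

Rearranging, 8(x² - 18x) + 31(y² - 4y) = -524.
Complete the square in x and y: 8(x - 9)² + 31(y - 2)² = -524 + 648 + 124 = 248
Divide through by 248 to get (x - 9)²/31 + (y - 2)²/8 = 1.
Ellipse, center (9, 2), major axis horizontal; a² = 31, b² = 8.
c² = a² - b² = 31 - 8 = 23, so c = √23.
Foci lie on the horizontal axis through the center: (h ± c, k).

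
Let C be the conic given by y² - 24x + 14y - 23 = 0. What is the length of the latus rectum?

Only y is squared. Complete the square in y: (y + 7)² = 24(x + 3).
Vertex (-3, -7); 4p = 24 so p = 6. Opens right.
Latus rectum length = |4p| = 24.

24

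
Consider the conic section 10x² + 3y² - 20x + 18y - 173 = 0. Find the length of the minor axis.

10(x² - 2x) + 3(y² + 6y) = 173
Completing the square gives 10(x - 1)² + 3(y + 3)² = 173 + 10 + 27 = 210.
Divide by 210: (x - 1)²/21 + (y + 3)²/70 = 1
Ellipse, center (1, -3), major axis vertical; a² = 70, b² = 21.
b² = 21 so b = √21; the minor axis has length 2b = 2√21.

2√21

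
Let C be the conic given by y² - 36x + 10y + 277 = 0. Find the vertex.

Only y is squared. Complete the square in y: (y + 5)² = 36(x - 7).
Vertex (7, -5); 4p = 36 so p = 9. Opens right.

(7, -5)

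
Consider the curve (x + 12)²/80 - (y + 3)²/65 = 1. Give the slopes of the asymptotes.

√13/4 and -√13/4

Center (-12, -3). The positive term is the x-term, so the transverse axis is horizontal; a² = 80, b² = 65.
For a horizontal hyperbola the asymptotes have slope ±b/a.
Here that is ±√65/4√5 = ±√13/4.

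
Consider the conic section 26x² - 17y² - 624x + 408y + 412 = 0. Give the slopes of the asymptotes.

Group: 26(x² - 24x) -17(y² - 24y) = -412
Complete the square in x and y: 26(x - 12)² -17(y - 12)² = -412 + 3744 - 2448 = 884
Divide through by 884 to get (x - 12)²/34 - (y - 12)²/52 = 1.
Hyperbola, center (12, 12), transverse axis horizontal; a² = 34, b² = 52.
For a horizontal hyperbola the asymptotes have slope ±b/a.
Here that is ±2√13/√34 = ±√442/17.

√442/17 and -√442/17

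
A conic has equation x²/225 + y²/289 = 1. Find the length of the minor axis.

30

Center (0, 0). The larger denominator 289 sits under the y-term, so the major axis is vertical; a² = 289, b² = 225.
b² = 225 so b = 15; the minor axis has length 2b = 30.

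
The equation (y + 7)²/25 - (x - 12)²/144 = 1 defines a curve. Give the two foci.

(12, -20) and (12, 6)

Center (12, -7). The positive term is the y-term, so the transverse axis is vertical; a² = 25, b² = 144.
c² = a² + b² = 25 + 144 = 169, so c = 13.
Foci lie on the vertical axis through the center: (h, k ± c).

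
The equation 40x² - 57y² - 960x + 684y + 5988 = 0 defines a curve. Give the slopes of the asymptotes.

Collect terms: 40(x² - 24x) -57(y² - 12y) = -5988
Complete the square in x and y: 40(x - 12)² -57(y - 6)² = -5988 + 5760 - 2052 = -2280
Divide through by -2280 to get (y - 6)²/40 - (x - 12)²/57 = 1.
Hyperbola, center (12, 6), transverse axis vertical; a² = 40, b² = 57.
For a vertical hyperbola the asymptotes have slope ±a/b.
Here that is ±2√10/√57 = ±2√570/57.

2√570/57 and -2√570/57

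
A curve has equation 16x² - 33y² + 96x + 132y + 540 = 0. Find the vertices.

(-3, -2) and (-3, 6)

Group: 16(x² + 6x) -33(y² - 4y) = -540
Complete the square: 16(x + 3)² -33(y - 2)² = -540 + 144 - 132 = -528
Divide by -528: (y - 2)²/16 - (x + 3)²/33 = 1
Hyperbola, center (-3, 2), transverse axis vertical; a² = 16, b² = 33.
a = 4. Vertices at (h, k ± a).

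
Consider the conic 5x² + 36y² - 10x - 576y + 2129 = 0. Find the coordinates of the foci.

Group the x- and y-terms: 5(x² - 2x) + 36(y² - 16y) = -2129
5(x - 1)² + 36(y - 8)² = -2129 + 5 + 2304 = 180
Divide by 180: (x - 1)²/36 + (y - 8)²/5 = 1
Ellipse, center (1, 8), major axis horizontal; a² = 36, b² = 5.
c² = a² - b² = 36 - 5 = 31, so c = √31.
Foci lie on the horizontal axis through the center: (h ± c, k).

(1 - √31, 8) and (1 + √31, 8)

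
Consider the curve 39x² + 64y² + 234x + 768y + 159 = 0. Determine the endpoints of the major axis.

Rearranging, 39(x² + 6x) + 64(y² + 12y) = -159.
Completing the square gives 39(x + 3)² + 64(y + 6)² = -159 + 351 + 2304 = 2496.
Divide through by 2496 to get (x + 3)²/64 + (y + 6)²/39 = 1.
Ellipse, center (-3, -6), major axis horizontal; a² = 64, b² = 39.
a = 8. Vertices at (h ± a, k).

(-11, -6) and (5, -6)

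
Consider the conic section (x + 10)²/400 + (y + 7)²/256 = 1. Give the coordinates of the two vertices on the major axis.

(-30, -7) and (10, -7)

Center (-10, -7). The larger denominator 400 sits under the x-term, so the major axis is horizontal; a² = 400, b² = 256.
a = 20. Vertices at (h ± a, k).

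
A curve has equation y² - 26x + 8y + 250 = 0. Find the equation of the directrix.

x = 5/2

Only y is squared. Complete the square in y: (y + 4)² = 26(x - 9).
Vertex (9, -4); 4p = 26 so p = 13/2. Opens right.
Directrix is the vertical line x = h − p = 9 − (13/2) = 5/2.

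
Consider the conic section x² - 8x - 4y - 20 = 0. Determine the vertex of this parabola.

(4, -9)

Only x is squared. Complete the square in x: (x - 4)² = 4(y + 9).
Vertex (4, -9); 4p = 4 so p = 1. Opens up.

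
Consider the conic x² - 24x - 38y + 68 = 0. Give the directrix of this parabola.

y = -23/2

Only x is squared. Complete the square in x: (x - 12)² = 38(y + 2).
Vertex (12, -2); 4p = 38 so p = 19/2. Opens up.
Directrix is the horizontal line y = k − p = -2 − (19/2) = -23/2.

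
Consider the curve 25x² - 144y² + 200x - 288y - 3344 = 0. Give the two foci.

(-17, -1) and (9, -1)

Rearranging, 25(x² + 8x) -144(y² + 2y) = 3344.
Complete the square: 25(x + 4)² -144(y + 1)² = 3344 + 400 - 144 = 3600
Dividing both sides by 3600: (x + 4)²/144 - (y + 1)²/25 = 1
Hyperbola, center (-4, -1), transverse axis horizontal; a² = 144, b² = 25.
c² = a² + b² = 144 + 25 = 169, so c = 13.
Foci lie on the horizontal axis through the center: (h ± c, k).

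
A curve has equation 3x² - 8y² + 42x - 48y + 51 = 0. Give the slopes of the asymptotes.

Rearranging, 3(x² + 14x) -8(y² + 6y) = -51.
3(x + 7)² -8(y + 3)² = -51 + 147 - 72 = 24
Divide by 24: (x + 7)²/8 - (y + 3)²/3 = 1
Hyperbola, center (-7, -3), transverse axis horizontal; a² = 8, b² = 3.
For a horizontal hyperbola the asymptotes have slope ±b/a.
Here that is ±√3/2√2 = ±√6/4.

√6/4 and -√6/4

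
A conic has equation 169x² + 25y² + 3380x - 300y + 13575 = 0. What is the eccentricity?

e = 12/13

Group the x- and y-terms: 169(x² + 20x) + 25(y² - 12y) = -13575
Completing the square gives 169(x + 10)² + 25(y - 6)² = -13575 + 16900 + 900 = 4225.
Divide through by 4225 to get (x + 10)²/25 + (y - 6)²/169 = 1.
Ellipse, center (-10, 6), major axis vertical; a² = 169, b² = 25.
c² = a² - b² = 144, so c = 12.
e = c/a = 12/13.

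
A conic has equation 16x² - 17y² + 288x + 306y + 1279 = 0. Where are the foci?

16(x² + 18x) -17(y² - 18y) = -1279
Completing the square gives 16(x + 9)² -17(y - 9)² = -1279 + 1296 - 1377 = -1360.
Divide through by -1360 to get (y - 9)²/80 - (x + 9)²/85 = 1.
Hyperbola, center (-9, 9), transverse axis vertical; a² = 80, b² = 85.
c² = a² + b² = 80 + 85 = 165, so c = √165.
Foci lie on the vertical axis through the center: (h, k ± c).

(-9, 9 - √165) and (-9, 9 + √165)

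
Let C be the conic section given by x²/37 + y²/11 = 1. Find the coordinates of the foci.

Center (0, 0). The larger denominator 37 sits under the x-term, so the major axis is horizontal; a² = 37, b² = 11.
c² = a² - b² = 37 - 11 = 26, so c = √26.
Foci lie on the horizontal axis through the center: (h ± c, k).

(0 - √26, 0) and (0 + √26, 0)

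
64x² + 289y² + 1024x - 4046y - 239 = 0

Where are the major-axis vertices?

(-25, 7) and (9, 7)

Collect terms: 64(x² + 16x) + 289(y² - 14y) = 239
Complete the square: 64(x + 8)² + 289(y - 7)² = 239 + 4096 + 14161 = 18496
Dividing both sides by 18496: (x + 8)²/289 + (y - 7)²/64 = 1
Ellipse, center (-8, 7), major axis horizontal; a² = 289, b² = 64.
a = 17. Vertices at (h ± a, k).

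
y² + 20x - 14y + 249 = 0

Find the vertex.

Only y is squared. Complete the square in y: (y - 7)² = -20(x + 10).
Vertex (-10, 7); 4p = -20 so p = -5. Opens left.

(-10, 7)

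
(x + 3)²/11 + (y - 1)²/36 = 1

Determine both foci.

Center (-3, 1). The larger denominator 36 sits under the y-term, so the major axis is vertical; a² = 36, b² = 11.
c² = a² - b² = 36 - 11 = 25, so c = 5.
Foci lie on the vertical axis through the center: (h, k ± c).

(-3, -4) and (-3, 6)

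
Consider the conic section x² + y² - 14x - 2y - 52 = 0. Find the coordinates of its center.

(7, 1)

Group the x- and y-terms: (x² - 14x) + (y² - 2y) = 52
Complete the square in x and y: (x - 7)² + (y - 1)² = 52 + 49 + 1 = 102
So (x - 7)² + (y - 1)² = 102.
Circle centered at (7, 1) with r² = 102.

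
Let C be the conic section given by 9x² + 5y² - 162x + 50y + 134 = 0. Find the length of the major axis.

24

Collect terms: 9(x² - 18x) + 5(y² + 10y) = -134
Completing the square gives 9(x - 9)² + 5(y + 5)² = -134 + 729 + 125 = 720.
Dividing both sides by 720: (x - 9)²/80 + (y + 5)²/144 = 1
Ellipse, center (9, -5), major axis vertical; a² = 144, b² = 80.
a² = 144 so a = 12; the major axis has length 2a = 24.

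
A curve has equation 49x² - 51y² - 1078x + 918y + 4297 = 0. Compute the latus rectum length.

Collect terms: 49(x² - 22x) -51(y² - 18y) = -4297
Complete the square in x and y: 49(x - 11)² -51(y - 9)² = -4297 + 5929 - 4131 = -2499
Divide through by -2499 to get (y - 9)²/49 - (x - 11)²/51 = 1.
Hyperbola, center (11, 9), transverse axis vertical; a² = 49, b² = 51.
Latus rectum length = 2b²/a = 2·51/7 = 102/7.

102/7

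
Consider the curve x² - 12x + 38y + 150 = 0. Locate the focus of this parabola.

Only x is squared. Complete the square in x: (x - 6)² = -38(y + 3).
Vertex (6, -3); 4p = -38 so p = -19/2. Opens down.
Focus is p units from the vertex along the axis: (h, k + p).

(6, -25/2)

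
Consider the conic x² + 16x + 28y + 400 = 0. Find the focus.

Only x is squared. Complete the square in x: (x + 8)² = -28(y + 12).
Vertex (-8, -12); 4p = -28 so p = -7. Opens down.
Focus is p units from the vertex along the axis: (h, k + p).

(-8, -19)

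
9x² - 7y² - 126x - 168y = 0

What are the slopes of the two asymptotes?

Group: 9(x² - 14x) -7(y² + 24y) = 0
9(x - 7)² -7(y + 12)² = 0 + 441 - 1008 = -567
Dividing both sides by -567: (y + 12)²/81 - (x - 7)²/63 = 1
Hyperbola, center (7, -12), transverse axis vertical; a² = 81, b² = 63.
For a vertical hyperbola the asymptotes have slope ±a/b.
Here that is ±9/3√7 = ±3√7/7.

3√7/7 and -3√7/7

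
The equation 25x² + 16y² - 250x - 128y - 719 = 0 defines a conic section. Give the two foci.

(5, -2) and (5, 10)

Collect terms: 25(x² - 10x) + 16(y² - 8y) = 719
Complete the square: 25(x - 5)² + 16(y - 4)² = 719 + 625 + 256 = 1600
Divide by 1600: (x - 5)²/64 + (y - 4)²/100 = 1
Ellipse, center (5, 4), major axis vertical; a² = 100, b² = 64.
c² = a² - b² = 100 - 64 = 36, so c = 6.
Foci lie on the vertical axis through the center: (h, k ± c).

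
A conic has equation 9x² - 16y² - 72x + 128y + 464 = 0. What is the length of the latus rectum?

64/3

Rearranging, 9(x² - 8x) -16(y² - 8y) = -464.
9(x - 4)² -16(y - 4)² = -464 + 144 - 256 = -576
Divide through by -576 to get (y - 4)²/36 - (x - 4)²/64 = 1.
Hyperbola, center (4, 4), transverse axis vertical; a² = 36, b² = 64.
Latus rectum length = 2b²/a = 2·64/6 = 64/3.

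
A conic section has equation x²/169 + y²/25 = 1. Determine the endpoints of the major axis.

Center (0, 0). The larger denominator 169 sits under the x-term, so the major axis is horizontal; a² = 169, b² = 25.
a = 13. Vertices at (h ± a, k).

(-13, 0) and (13, 0)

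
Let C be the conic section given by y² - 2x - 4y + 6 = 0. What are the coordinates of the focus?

(3/2, 2)

Only y is squared. Complete the square in y: (y - 2)² = 2(x - 1).
Vertex (1, 2); 4p = 2 so p = 1/2. Opens right.
Focus is p units from the vertex along the axis: (h + p, k).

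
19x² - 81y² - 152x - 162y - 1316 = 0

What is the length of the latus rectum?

Group the x- and y-terms: 19(x² - 8x) -81(y² + 2y) = 1316
19(x - 4)² -81(y + 1)² = 1316 + 304 - 81 = 1539
Divide by 1539: (x - 4)²/81 - (y + 1)²/19 = 1
Hyperbola, center (4, -1), transverse axis horizontal; a² = 81, b² = 19.
Latus rectum length = 2b²/a = 2·19/9 = 38/9.

38/9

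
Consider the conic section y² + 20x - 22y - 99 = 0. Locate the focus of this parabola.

Only y is squared. Complete the square in y: (y - 11)² = -20(x - 11).
Vertex (11, 11); 4p = -20 so p = -5. Opens left.
Focus is p units from the vertex along the axis: (h + p, k).

(6, 11)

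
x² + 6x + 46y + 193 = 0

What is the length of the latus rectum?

Only x is squared. Complete the square in x: (x + 3)² = -46(y + 4).
Vertex (-3, -4); 4p = -46 so p = -23/2. Opens down.
Latus rectum length = |4p| = 46.

46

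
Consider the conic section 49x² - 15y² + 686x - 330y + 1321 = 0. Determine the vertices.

Group: 49(x² + 14x) -15(y² + 22y) = -1321
Complete the square in x and y: 49(x + 7)² -15(y + 11)² = -1321 + 2401 - 1815 = -735
Divide by -735: (y + 11)²/49 - (x + 7)²/15 = 1
Hyperbola, center (-7, -11), transverse axis vertical; a² = 49, b² = 15.
a = 7. Vertices at (h, k ± a).

(-7, -18) and (-7, -4)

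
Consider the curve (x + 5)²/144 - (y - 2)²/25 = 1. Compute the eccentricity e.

Center (-5, 2). The positive term is the x-term, so the transverse axis is horizontal; a² = 144, b² = 25.
c² = a² + b² = 169, so c = 13.
e = c/a = 13/12.

e = 13/12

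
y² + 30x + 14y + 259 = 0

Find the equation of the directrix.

Only y is squared. Complete the square in y: (y + 7)² = -30(x + 7).
Vertex (-7, -7); 4p = -30 so p = -15/2. Opens left.
Directrix is the vertical line x = h − p = -7 − (-15/2) = 1/2.

x = 1/2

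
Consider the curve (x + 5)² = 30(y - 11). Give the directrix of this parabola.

y = 7/2

Vertex (-5, 11); 4p = 30 so p = 15/2. Opens up.
Directrix is the horizontal line y = k − p = 11 − (15/2) = 7/2.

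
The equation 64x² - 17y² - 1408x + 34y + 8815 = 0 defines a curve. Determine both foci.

(11, -8) and (11, 10)

Collect terms: 64(x² - 22x) -17(y² - 2y) = -8815
Complete the square: 64(x - 11)² -17(y - 1)² = -8815 + 7744 - 17 = -1088
Divide through by -1088 to get (y - 1)²/64 - (x - 11)²/17 = 1.
Hyperbola, center (11, 1), transverse axis vertical; a² = 64, b² = 17.
c² = a² + b² = 64 + 17 = 81, so c = 9.
Foci lie on the vertical axis through the center: (h, k ± c).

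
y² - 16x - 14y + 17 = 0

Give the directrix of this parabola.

Only y is squared. Complete the square in y: (y - 7)² = 16(x + 2).
Vertex (-2, 7); 4p = 16 so p = 4. Opens right.
Directrix is the vertical line x = h − p = -2 − (4) = -6.

x = -6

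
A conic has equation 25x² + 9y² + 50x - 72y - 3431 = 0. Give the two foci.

(-1, -12) and (-1, 20)

Collect terms: 25(x² + 2x) + 9(y² - 8y) = 3431
Completing the square gives 25(x + 1)² + 9(y - 4)² = 3431 + 25 + 144 = 3600.
Divide through by 3600 to get (x + 1)²/144 + (y - 4)²/400 = 1.
Ellipse, center (-1, 4), major axis vertical; a² = 400, b² = 144.
c² = a² - b² = 400 - 144 = 256, so c = 16.
Foci lie on the vertical axis through the center: (h, k ± c).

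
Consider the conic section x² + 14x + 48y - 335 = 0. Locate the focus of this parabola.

Only x is squared. Complete the square in x: (x + 7)² = -48(y - 8).
Vertex (-7, 8); 4p = -48 so p = -12. Opens down.
Focus is p units from the vertex along the axis: (h, k + p).

(-7, -4)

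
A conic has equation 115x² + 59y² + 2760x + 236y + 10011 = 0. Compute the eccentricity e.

Group the x- and y-terms: 115(x² + 24x) + 59(y² + 4y) = -10011
Complete the square: 115(x + 12)² + 59(y + 2)² = -10011 + 16560 + 236 = 6785
Divide through by 6785 to get (x + 12)²/59 + (y + 2)²/115 = 1.
Ellipse, center (-12, -2), major axis vertical; a² = 115, b² = 59.
c² = a² - b² = 56, so c = 2√14.
e = c/a = 2√14/√115 = 2√1610/115.

e = 2√1610/115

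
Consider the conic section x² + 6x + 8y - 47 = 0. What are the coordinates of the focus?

Only x is squared. Complete the square in x: (x + 3)² = -8(y - 7).
Vertex (-3, 7); 4p = -8 so p = -2. Opens down.
Focus is p units from the vertex along the axis: (h, k + p).

(-3, 5)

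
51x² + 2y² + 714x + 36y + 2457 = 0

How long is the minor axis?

4

Group the x- and y-terms: 51(x² + 14x) + 2(y² + 18y) = -2457
Complete the square in x and y: 51(x + 7)² + 2(y + 9)² = -2457 + 2499 + 162 = 204
Dividing both sides by 204: (x + 7)²/4 + (y + 9)²/102 = 1
Ellipse, center (-7, -9), major axis vertical; a² = 102, b² = 4.
b² = 4 so b = 2; the minor axis has length 2b = 4.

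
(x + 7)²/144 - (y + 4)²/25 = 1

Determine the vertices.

Center (-7, -4). The positive term is the x-term, so the transverse axis is horizontal; a² = 144, b² = 25.
a = 12. Vertices at (h ± a, k).

(-19, -4) and (5, -4)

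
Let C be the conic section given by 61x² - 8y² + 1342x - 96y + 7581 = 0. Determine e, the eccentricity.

e = √4209/61

61(x² + 22x) -8(y² + 12y) = -7581
Complete the square: 61(x + 11)² -8(y + 6)² = -7581 + 7381 - 288 = -488
Divide by -488: (y + 6)²/61 - (x + 11)²/8 = 1
Hyperbola, center (-11, -6), transverse axis vertical; a² = 61, b² = 8.
c² = a² + b² = 69, so c = √69.
e = c/a = √69/√61 = √4209/61.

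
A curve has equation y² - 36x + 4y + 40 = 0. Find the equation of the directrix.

Only y is squared. Complete the square in y: (y + 2)² = 36(x - 1).
Vertex (1, -2); 4p = 36 so p = 9. Opens right.
Directrix is the vertical line x = h − p = 1 − (9) = -8.

x = -8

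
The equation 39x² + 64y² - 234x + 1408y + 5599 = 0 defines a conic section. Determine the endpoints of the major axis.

(-5, -11) and (11, -11)

Collect terms: 39(x² - 6x) + 64(y² + 22y) = -5599
39(x - 3)² + 64(y + 11)² = -5599 + 351 + 7744 = 2496
Divide by 2496: (x - 3)²/64 + (y + 11)²/39 = 1
Ellipse, center (3, -11), major axis horizontal; a² = 64, b² = 39.
a = 8. Vertices at (h ± a, k).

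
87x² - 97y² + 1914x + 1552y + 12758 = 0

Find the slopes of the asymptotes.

87(x² + 22x) -97(y² - 16y) = -12758
87(x + 11)² -97(y - 8)² = -12758 + 10527 - 6208 = -8439
Dividing both sides by -8439: (y - 8)²/87 - (x + 11)²/97 = 1
Hyperbola, center (-11, 8), transverse axis vertical; a² = 87, b² = 97.
For a vertical hyperbola the asymptotes have slope ±a/b.
Here that is ±√87/√97 = ±√8439/97.

√8439/97 and -√8439/97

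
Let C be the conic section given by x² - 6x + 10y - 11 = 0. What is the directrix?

y = 9/2

Only x is squared. Complete the square in x: (x - 3)² = -10(y - 2).
Vertex (3, 2); 4p = -10 so p = -5/2. Opens down.
Directrix is the horizontal line y = k − p = 2 − (-5/2) = 9/2.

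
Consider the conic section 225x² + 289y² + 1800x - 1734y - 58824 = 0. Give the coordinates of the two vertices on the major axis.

(-21, 3) and (13, 3)

Group: 225(x² + 8x) + 289(y² - 6y) = 58824
Completing the square gives 225(x + 4)² + 289(y - 3)² = 58824 + 3600 + 2601 = 65025.
Divide through by 65025 to get (x + 4)²/289 + (y - 3)²/225 = 1.
Ellipse, center (-4, 3), major axis horizontal; a² = 289, b² = 225.
a = 17. Vertices at (h ± a, k).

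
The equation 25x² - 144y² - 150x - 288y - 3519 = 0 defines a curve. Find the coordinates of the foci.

(-10, -1) and (16, -1)

Group the x- and y-terms: 25(x² - 6x) -144(y² + 2y) = 3519
Complete the square: 25(x - 3)² -144(y + 1)² = 3519 + 225 - 144 = 3600
Divide through by 3600 to get (x - 3)²/144 - (y + 1)²/25 = 1.
Hyperbola, center (3, -1), transverse axis horizontal; a² = 144, b² = 25.
c² = a² + b² = 144 + 25 = 169, so c = 13.
Foci lie on the horizontal axis through the center: (h ± c, k).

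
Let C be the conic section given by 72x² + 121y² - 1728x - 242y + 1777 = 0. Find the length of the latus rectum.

Group the x- and y-terms: 72(x² - 24x) + 121(y² - 2y) = -1777
Completing the square gives 72(x - 12)² + 121(y - 1)² = -1777 + 10368 + 121 = 8712.
Divide by 8712: (x - 12)²/121 + (y - 1)²/72 = 1
Ellipse, center (12, 1), major axis horizontal; a² = 121, b² = 72.
Latus rectum length = 2b²/a = 2·72/11 = 144/11.

144/11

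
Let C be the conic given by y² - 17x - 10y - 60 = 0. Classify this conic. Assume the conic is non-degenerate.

No xy term. Coefficients of x² and y² are A = 0, C = 1.
Exactly one squared variable ⇒ parabola.

parabola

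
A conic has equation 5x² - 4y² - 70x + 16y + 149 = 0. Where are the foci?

Group: 5(x² - 14x) -4(y² - 4y) = -149
Complete the square: 5(x - 7)² -4(y - 2)² = -149 + 245 - 16 = 80
Divide by 80: (x - 7)²/16 - (y - 2)²/20 = 1
Hyperbola, center (7, 2), transverse axis horizontal; a² = 16, b² = 20.
c² = a² + b² = 16 + 20 = 36, so c = 6.
Foci lie on the horizontal axis through the center: (h ± c, k).

(1, 2) and (13, 2)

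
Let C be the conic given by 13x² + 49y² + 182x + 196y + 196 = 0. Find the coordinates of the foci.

(-13, -2) and (-1, -2)

Group: 13(x² + 14x) + 49(y² + 4y) = -196
Complete the square in x and y: 13(x + 7)² + 49(y + 2)² = -196 + 637 + 196 = 637
Dividing both sides by 637: (x + 7)²/49 + (y + 2)²/13 = 1
Ellipse, center (-7, -2), major axis horizontal; a² = 49, b² = 13.
c² = a² - b² = 49 - 13 = 36, so c = 6.
Foci lie on the horizontal axis through the center: (h ± c, k).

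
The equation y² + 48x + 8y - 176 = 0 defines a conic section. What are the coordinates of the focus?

Only y is squared. Complete the square in y: (y + 4)² = -48(x - 4).
Vertex (4, -4); 4p = -48 so p = -12. Opens left.
Focus is p units from the vertex along the axis: (h + p, k).

(-8, -4)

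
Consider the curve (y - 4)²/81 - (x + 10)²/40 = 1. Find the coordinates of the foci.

(-10, -7) and (-10, 15)

Center (-10, 4). The positive term is the y-term, so the transverse axis is vertical; a² = 81, b² = 40.
c² = a² + b² = 81 + 40 = 121, so c = 11.
Foci lie on the vertical axis through the center: (h, k ± c).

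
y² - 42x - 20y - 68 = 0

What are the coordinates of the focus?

Only y is squared. Complete the square in y: (y - 10)² = 42(x + 4).
Vertex (-4, 10); 4p = 42 so p = 21/2. Opens right.
Focus is p units from the vertex along the axis: (h + p, k).

(13/2, 10)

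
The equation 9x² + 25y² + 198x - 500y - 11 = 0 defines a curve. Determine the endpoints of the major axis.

Group: 9(x² + 22x) + 25(y² - 20y) = 11
Completing the square gives 9(x + 11)² + 25(y - 10)² = 11 + 1089 + 2500 = 3600.
Dividing both sides by 3600: (x + 11)²/400 + (y - 10)²/144 = 1
Ellipse, center (-11, 10), major axis horizontal; a² = 400, b² = 144.
a = 20. Vertices at (h ± a, k).

(-31, 10) and (9, 10)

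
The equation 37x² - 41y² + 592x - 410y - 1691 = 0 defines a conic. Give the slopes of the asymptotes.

Collect terms: 37(x² + 16x) -41(y² + 10y) = 1691
Complete the square in x and y: 37(x + 8)² -41(y + 5)² = 1691 + 2368 - 1025 = 3034
Divide by 3034: (x + 8)²/82 - (y + 5)²/74 = 1
Hyperbola, center (-8, -5), transverse axis horizontal; a² = 82, b² = 74.
For a horizontal hyperbola the asymptotes have slope ±b/a.
Here that is ±√74/√82 = ±√1517/41.

√1517/41 and -√1517/41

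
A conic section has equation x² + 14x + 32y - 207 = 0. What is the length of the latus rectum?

32

Only x is squared. Complete the square in x: (x + 7)² = -32(y - 8).
Vertex (-7, 8); 4p = -32 so p = -8. Opens down.
Latus rectum length = |4p| = 32.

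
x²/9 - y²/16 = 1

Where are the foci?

(-5, 0) and (5, 0)

Center (0, 0). The positive term is the x-term, so the transverse axis is horizontal; a² = 9, b² = 16.
c² = a² + b² = 9 + 16 = 25, so c = 5.
Foci lie on the horizontal axis through the center: (h ± c, k).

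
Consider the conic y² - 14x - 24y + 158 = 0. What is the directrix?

Only y is squared. Complete the square in y: (y - 12)² = 14(x - 1).
Vertex (1, 12); 4p = 14 so p = 7/2. Opens right.
Directrix is the vertical line x = h − p = 1 − (7/2) = -5/2.

x = -5/2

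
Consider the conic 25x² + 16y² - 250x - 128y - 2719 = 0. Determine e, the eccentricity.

Rearranging, 25(x² - 10x) + 16(y² - 8y) = 2719.
Completing the square gives 25(x - 5)² + 16(y - 4)² = 2719 + 625 + 256 = 3600.
Divide through by 3600 to get (x - 5)²/144 + (y - 4)²/225 = 1.
Ellipse, center (5, 4), major axis vertical; a² = 225, b² = 144.
c² = a² - b² = 81, so c = 9.
e = c/a = 9/15 = 3/5.

e = 3/5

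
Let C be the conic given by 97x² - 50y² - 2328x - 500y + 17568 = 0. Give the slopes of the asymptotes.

Group: 97(x² - 24x) -50(y² + 10y) = -17568
Complete the square in x and y: 97(x - 12)² -50(y + 5)² = -17568 + 13968 - 1250 = -4850
Divide through by -4850 to get (y + 5)²/97 - (x - 12)²/50 = 1.
Hyperbola, center (12, -5), transverse axis vertical; a² = 97, b² = 50.
For a vertical hyperbola the asymptotes have slope ±a/b.
Here that is ±√97/5√2 = ±√194/10.

√194/10 and -√194/10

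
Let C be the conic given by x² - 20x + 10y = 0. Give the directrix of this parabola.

y = 25/2

Only x is squared. Complete the square in x: (x - 10)² = -10(y - 10).
Vertex (10, 10); 4p = -10 so p = -5/2. Opens down.
Directrix is the horizontal line y = k − p = 10 − (-5/2) = 25/2.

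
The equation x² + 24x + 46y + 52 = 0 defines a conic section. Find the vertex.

Only x is squared. Complete the square in x: (x + 12)² = -46(y - 2).
Vertex (-12, 2); 4p = -46 so p = -23/2. Opens down.

(-12, 2)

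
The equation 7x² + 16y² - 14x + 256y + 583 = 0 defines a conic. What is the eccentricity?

e = 3/4

Rearranging, 7(x² - 2x) + 16(y² + 16y) = -583.
Completing the square gives 7(x - 1)² + 16(y + 8)² = -583 + 7 + 1024 = 448.
Dividing both sides by 448: (x - 1)²/64 + (y + 8)²/28 = 1
Ellipse, center (1, -8), major axis horizontal; a² = 64, b² = 28.
c² = a² - b² = 36, so c = 6.
e = c/a = 6/8 = 3/4.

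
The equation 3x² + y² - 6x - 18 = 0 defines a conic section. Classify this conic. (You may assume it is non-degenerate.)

No xy term. Coefficients of x² and y² are A = 3, C = 1.
A and C have the same sign but A ≠ C ⇒ ellipse.

ellipse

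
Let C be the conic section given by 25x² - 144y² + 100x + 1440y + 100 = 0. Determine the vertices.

(-2, 0) and (-2, 10)

Rearranging, 25(x² + 4x) -144(y² - 10y) = -100.
Complete the square: 25(x + 2)² -144(y - 5)² = -100 + 100 - 3600 = -3600
Dividing both sides by -3600: (y - 5)²/25 - (x + 2)²/144 = 1
Hyperbola, center (-2, 5), transverse axis vertical; a² = 25, b² = 144.
a = 5. Vertices at (h, k ± a).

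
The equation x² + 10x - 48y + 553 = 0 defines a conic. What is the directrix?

Only x is squared. Complete the square in x: (x + 5)² = 48(y - 11).
Vertex (-5, 11); 4p = 48 so p = 12. Opens up.
Directrix is the horizontal line y = k − p = 11 − (12) = -1.

y = -1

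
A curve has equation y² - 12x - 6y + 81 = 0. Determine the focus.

Only y is squared. Complete the square in y: (y - 3)² = 12(x - 6).
Vertex (6, 3); 4p = 12 so p = 3. Opens right.
Focus is p units from the vertex along the axis: (h + p, k).

(9, 3)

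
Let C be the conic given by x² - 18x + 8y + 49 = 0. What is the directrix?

y = 6

Only x is squared. Complete the square in x: (x - 9)² = -8(y - 4).
Vertex (9, 4); 4p = -8 so p = -2. Opens down.
Directrix is the horizontal line y = k − p = 4 − (-2) = 6.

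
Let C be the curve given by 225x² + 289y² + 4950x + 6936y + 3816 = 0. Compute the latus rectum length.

450/17

225(x² + 22x) + 289(y² + 24y) = -3816
Completing the square gives 225(x + 11)² + 289(y + 12)² = -3816 + 27225 + 41616 = 65025.
Divide by 65025: (x + 11)²/289 + (y + 12)²/225 = 1
Ellipse, center (-11, -12), major axis horizontal; a² = 289, b² = 225.
Latus rectum length = 2b²/a = 2·225/17 = 450/17.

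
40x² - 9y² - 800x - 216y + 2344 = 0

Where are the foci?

Rearranging, 40(x² - 20x) -9(y² + 24y) = -2344.
Completing the square gives 40(x - 10)² -9(y + 12)² = -2344 + 4000 - 1296 = 360.
Divide by 360: (x - 10)²/9 - (y + 12)²/40 = 1
Hyperbola, center (10, -12), transverse axis horizontal; a² = 9, b² = 40.
c² = a² + b² = 9 + 40 = 49, so c = 7.
Foci lie on the horizontal axis through the center: (h ± c, k).

(3, -12) and (17, -12)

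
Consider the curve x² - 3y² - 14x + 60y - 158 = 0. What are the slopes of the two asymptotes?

(x² - 14x) -3(y² - 20y) = 158
Completing the square gives (x - 7)² -3(y - 10)² = 158 + 49 - 300 = -93.
Divide through by -93 to get (y - 10)²/31 - (x - 7)²/93 = 1.
Hyperbola, center (7, 10), transverse axis vertical; a² = 31, b² = 93.
For a vertical hyperbola the asymptotes have slope ±a/b.
Here that is ±√31/√93 = ±√3/3.

√3/3 and -√3/3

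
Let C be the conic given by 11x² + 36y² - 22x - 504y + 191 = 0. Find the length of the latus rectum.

Collect terms: 11(x² - 2x) + 36(y² - 14y) = -191
11(x - 1)² + 36(y - 7)² = -191 + 11 + 1764 = 1584
Dividing both sides by 1584: (x - 1)²/144 + (y - 7)²/44 = 1
Ellipse, center (1, 7), major axis horizontal; a² = 144, b² = 44.
Latus rectum length = 2b²/a = 2·44/12 = 22/3.

22/3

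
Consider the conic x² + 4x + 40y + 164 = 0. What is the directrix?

Only x is squared. Complete the square in x: (x + 2)² = -40(y + 4).
Vertex (-2, -4); 4p = -40 so p = -10. Opens down.
Directrix is the horizontal line y = k − p = -4 − (-10) = 6.

y = 6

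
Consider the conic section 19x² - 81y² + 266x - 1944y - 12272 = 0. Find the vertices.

(-16, -12) and (2, -12)

Rearranging, 19(x² + 14x) -81(y² + 24y) = 12272.
19(x + 7)² -81(y + 12)² = 12272 + 931 - 11664 = 1539
Dividing both sides by 1539: (x + 7)²/81 - (y + 12)²/19 = 1
Hyperbola, center (-7, -12), transverse axis horizontal; a² = 81, b² = 19.
a = 9. Vertices at (h ± a, k).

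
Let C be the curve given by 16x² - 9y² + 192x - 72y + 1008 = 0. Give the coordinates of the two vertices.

(-6, -12) and (-6, 4)

Rearranging, 16(x² + 12x) -9(y² + 8y) = -1008.
Complete the square: 16(x + 6)² -9(y + 4)² = -1008 + 576 - 144 = -576
Dividing both sides by -576: (y + 4)²/64 - (x + 6)²/36 = 1
Hyperbola, center (-6, -4), transverse axis vertical; a² = 64, b² = 36.
a = 8. Vertices at (h, k ± a).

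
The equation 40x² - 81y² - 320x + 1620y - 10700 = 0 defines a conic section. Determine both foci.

(-7, 10) and (15, 10)

Group: 40(x² - 8x) -81(y² - 20y) = 10700
Completing the square gives 40(x - 4)² -81(y - 10)² = 10700 + 640 - 8100 = 3240.
Divide through by 3240 to get (x - 4)²/81 - (y - 10)²/40 = 1.
Hyperbola, center (4, 10), transverse axis horizontal; a² = 81, b² = 40.
c² = a² + b² = 81 + 40 = 121, so c = 11.
Foci lie on the horizontal axis through the center: (h ± c, k).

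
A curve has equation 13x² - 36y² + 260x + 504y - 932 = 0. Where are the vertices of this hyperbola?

Group: 13(x² + 20x) -36(y² - 14y) = 932
Complete the square: 13(x + 10)² -36(y - 7)² = 932 + 1300 - 1764 = 468
Dividing both sides by 468: (x + 10)²/36 - (y - 7)²/13 = 1
Hyperbola, center (-10, 7), transverse axis horizontal; a² = 36, b² = 13.
a = 6. Vertices at (h ± a, k).

(-16, 7) and (-4, 7)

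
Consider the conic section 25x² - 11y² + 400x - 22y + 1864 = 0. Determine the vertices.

(-8, -6) and (-8, 4)

Collect terms: 25(x² + 16x) -11(y² + 2y) = -1864
25(x + 8)² -11(y + 1)² = -1864 + 1600 - 11 = -275
Dividing both sides by -275: (y + 1)²/25 - (x + 8)²/11 = 1
Hyperbola, center (-8, -1), transverse axis vertical; a² = 25, b² = 11.
a = 5. Vertices at (h, k ± a).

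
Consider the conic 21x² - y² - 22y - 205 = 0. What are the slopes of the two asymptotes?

√21 and -√21

Group the x- and y-terms: 21x² -(y² + 22y) = 205
21x² -(y + 11)² = 205 + 0 - 121 = 84
Divide through by 84 to get x²/4 - (y + 11)²/84 = 1.
Hyperbola, center (0, -11), transverse axis horizontal; a² = 4, b² = 84.
For a horizontal hyperbola the asymptotes have slope ±b/a.
Here that is ±2√21/2 = ±√21.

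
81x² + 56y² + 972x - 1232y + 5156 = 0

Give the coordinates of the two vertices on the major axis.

81(x² + 12x) + 56(y² - 22y) = -5156
Complete the square in x and y: 81(x + 6)² + 56(y - 11)² = -5156 + 2916 + 6776 = 4536
Divide through by 4536 to get (x + 6)²/56 + (y - 11)²/81 = 1.
Ellipse, center (-6, 11), major axis vertical; a² = 81, b² = 56.
a = 9. Vertices at (h, k ± a).

(-6, 2) and (-6, 20)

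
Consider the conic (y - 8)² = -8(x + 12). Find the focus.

(-14, 8)

Vertex (-12, 8); 4p = -8 so p = -2. Opens left.
Focus is p units from the vertex along the axis: (h + p, k).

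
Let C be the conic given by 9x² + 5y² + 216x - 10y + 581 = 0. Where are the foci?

Group the x- and y-terms: 9(x² + 24x) + 5(y² - 2y) = -581
Completing the square gives 9(x + 12)² + 5(y - 1)² = -581 + 1296 + 5 = 720.
Dividing both sides by 720: (x + 12)²/80 + (y - 1)²/144 = 1
Ellipse, center (-12, 1), major axis vertical; a² = 144, b² = 80.
c² = a² - b² = 144 - 80 = 64, so c = 8.
Foci lie on the vertical axis through the center: (h, k ± c).

(-12, -7) and (-12, 9)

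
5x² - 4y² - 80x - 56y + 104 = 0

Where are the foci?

(5, -7) and (11, -7)

Rearranging, 5(x² - 16x) -4(y² + 14y) = -104.
Complete the square in x and y: 5(x - 8)² -4(y + 7)² = -104 + 320 - 196 = 20
Dividing both sides by 20: (x - 8)²/4 - (y + 7)²/5 = 1
Hyperbola, center (8, -7), transverse axis horizontal; a² = 4, b² = 5.
c² = a² + b² = 4 + 5 = 9, so c = 3.
Foci lie on the horizontal axis through the center: (h ± c, k).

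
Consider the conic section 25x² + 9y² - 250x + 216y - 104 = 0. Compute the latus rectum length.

54/5

Rearranging, 25(x² - 10x) + 9(y² + 24y) = 104.
Complete the square: 25(x - 5)² + 9(y + 12)² = 104 + 625 + 1296 = 2025
Divide by 2025: (x - 5)²/81 + (y + 12)²/225 = 1
Ellipse, center (5, -12), major axis vertical; a² = 225, b² = 81.
Latus rectum length = 2b²/a = 2·81/15 = 54/5.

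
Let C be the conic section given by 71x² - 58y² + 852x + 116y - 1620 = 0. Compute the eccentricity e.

Group: 71(x² + 12x) -58(y² - 2y) = 1620
Complete the square: 71(x + 6)² -58(y - 1)² = 1620 + 2556 - 58 = 4118
Dividing both sides by 4118: (x + 6)²/58 - (y - 1)²/71 = 1
Hyperbola, center (-6, 1), transverse axis horizontal; a² = 58, b² = 71.
c² = a² + b² = 129, so c = √129.
e = c/a = √129/√58 = √7482/58.

e = √7482/58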